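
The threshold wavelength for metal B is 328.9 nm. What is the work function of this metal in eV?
3.77 eV

At the threshold wavelength, photon energy equals work function:
φ = hc/λ₀

Calculating:
φ = (6.626×10⁻³⁴ J·s)(3×10⁸ m/s) / (328.9×10⁻⁹ m)
φ = 3.77 eV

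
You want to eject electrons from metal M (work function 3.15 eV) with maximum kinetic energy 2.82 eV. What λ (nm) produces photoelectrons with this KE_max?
207.68 nm

From Einstein's equation: KE_max = hc/λ - φ

Rearranging for λ:
hc/λ = KE_max + φ
λ = hc/(KE_max + φ)

Required photon energy:
E_photon = KE_max + φ = 2.82 + 3.15 = 5.97 eV

Required wavelength:
λ = hc/E_photon = (6.626×10⁻³⁴)(3×10⁸) / (5.97 × 1.602×10⁻¹⁹)
λ = 207.68 nm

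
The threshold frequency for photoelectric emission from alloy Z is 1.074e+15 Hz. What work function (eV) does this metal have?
4.44 eV

At the threshold frequency, photon energy equals work function:
φ = hf₀

Calculating:
φ = (6.626×10⁻³⁴ J·s)(1.074e+15 Hz)
φ = 4.44 eV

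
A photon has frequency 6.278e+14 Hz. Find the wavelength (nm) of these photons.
477.53 nm

Using the wave equation: c = fλ

Solving for wavelength:
λ = c/f = (3×10⁸ m/s) / (6.278e+14 Hz)
λ = 477.53 nm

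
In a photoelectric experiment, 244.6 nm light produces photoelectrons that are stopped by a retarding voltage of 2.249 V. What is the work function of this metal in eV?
2.82 eV

The stopping potential gives the maximum kinetic energy: KE_max = eV_s = 2.249 eV

From Einstein's photoelectric equation: KE_max = hc/λ - φ
Rearranging: φ = hc/λ - KE_max

Calculate photon energy:
E_photon = hc/λ = (6.626×10⁻³⁴ J·s)(3×10⁸ m/s) / (244.6×10⁻⁹ m) = 5.0689 eV

Therefore:
φ = 5.0689 - 2.249 = 2.82 eV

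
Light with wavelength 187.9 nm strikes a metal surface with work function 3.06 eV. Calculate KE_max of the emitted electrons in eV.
3.5384 eV

Using Einstein's photoelectric equation: KE_max = hf - φ = hc/λ - φ

First, calculate the photon energy:
E_photon = hc/λ = (6.626×10⁻³⁴ J·s)(3×10⁸ m/s) / (187.9×10⁻⁹ m)
E_photon = 6.5984 eV

Then, the maximum kinetic energy:
KE_max = E_photon - φ = 6.5984 eV - 3.06 eV = 3.5384 eV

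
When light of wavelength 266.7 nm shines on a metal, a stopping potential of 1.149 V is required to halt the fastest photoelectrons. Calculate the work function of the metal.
3.50 eV

The stopping potential gives the maximum kinetic energy: KE_max = eV_s = 1.149 eV

From Einstein's photoelectric equation: KE_max = hc/λ - φ
Rearranging: φ = hc/λ - KE_max

Calculate photon energy:
E_photon = hc/λ = (6.626×10⁻³⁴ J·s)(3×10⁸ m/s) / (266.7×10⁻⁹ m) = 4.6488 eV

Therefore:
φ = 4.6488 - 1.149 = 3.50 eV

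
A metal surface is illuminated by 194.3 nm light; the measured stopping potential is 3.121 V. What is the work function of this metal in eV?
3.26 eV

The stopping potential gives the maximum kinetic energy: KE_max = eV_s = 3.121 eV

From Einstein's photoelectric equation: KE_max = hc/λ - φ
Rearranging: φ = hc/λ - KE_max

Calculate photon energy:
E_photon = hc/λ = (6.626×10⁻³⁴ J·s)(3×10⁸ m/s) / (194.3×10⁻⁹ m) = 6.3811 eV

Therefore:
φ = 6.3811 - 3.121 = 3.26 eV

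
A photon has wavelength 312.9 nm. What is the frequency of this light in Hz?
9.5811e+14 Hz

Using the wave equation: c = fλ

Solving for frequency:
f = c/λ = (3×10⁸ m/s) / (312.9×10⁻⁹ m)
f = 9.5811e+14 Hz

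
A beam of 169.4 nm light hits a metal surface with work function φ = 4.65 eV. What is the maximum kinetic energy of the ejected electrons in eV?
2.6690 eV

Using Einstein's photoelectric equation: KE_max = hf - φ = hc/λ - φ

First, calculate the photon energy:
E_photon = hc/λ = (6.626×10⁻³⁴ J·s)(3×10⁸ m/s) / (169.4×10⁻⁹ m)
E_photon = 7.3190 eV

Then, the maximum kinetic energy:
KE_max = E_photon - φ = 7.3190 eV - 4.65 eV = 2.6690 eV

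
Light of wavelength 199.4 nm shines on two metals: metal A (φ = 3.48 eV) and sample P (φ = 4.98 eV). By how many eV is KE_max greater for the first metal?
1.5000 eV

Using KE_max = hc/λ - φ for each metal:

Photon energy: E = hc/λ = 6.2179 eV

For metal A (φ₁ = 3.48 eV):
KE₁ = E - φ₁ = 6.2179 - 3.48 = 2.7379 eV

For sample P (φ₂ = 4.98 eV):
KE₂ = E - φ₂ = 6.2179 - 4.98 = 1.2379 eV

Difference:
ΔKE = KE₁ - KE₂ = 2.7379 - 1.2379 = 1.5000 eV

Note: The difference equals the difference in work functions: 4.98 - 3.48 = 1.50 eV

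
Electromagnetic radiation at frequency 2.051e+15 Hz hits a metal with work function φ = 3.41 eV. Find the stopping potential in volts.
5.0723 V

The stopping potential V_s satisfies: eV_s = KE_max

First, find KE_max using Einstein's equation:
E_photon = hf = (6.626×10⁻³⁴ J·s)(2.051e+15 Hz) = 8.4823 eV
KE_max = E_photon - φ = 8.4823 - 3.41 = 5.0723 eV

Since eV_s = KE_max:
V_s = KE_max/e = 5.0723 V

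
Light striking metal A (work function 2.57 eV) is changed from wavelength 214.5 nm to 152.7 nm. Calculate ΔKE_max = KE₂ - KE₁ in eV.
2.3393 eV

Using Einstein's equation: KE_max = hc/λ - φ

For λ₁ = 214.5 nm:
KE₁ = hc/λ₁ - φ = 5.7801 - 2.57 = 3.2101 eV

For λ₂ = 152.7 nm:
KE₂ = hc/λ₂ - φ = 8.1195 - 2.57 = 5.5495 eV

Change in KE:
ΔKE = KE₂ - KE₁ = 5.5495 - 3.2101 = 2.3393 eV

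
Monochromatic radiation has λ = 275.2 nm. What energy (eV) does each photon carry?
4.5052 eV

Using E = hf = hc/λ:

E = hc/λ = (6.626×10⁻³⁴ J·s)(3×10⁸ m/s) / (275.2×10⁻⁹ m)
E = 4.5052 eV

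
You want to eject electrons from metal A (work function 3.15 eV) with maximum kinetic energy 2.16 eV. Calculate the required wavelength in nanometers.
233.49 nm

From Einstein's equation: KE_max = hc/λ - φ

Rearranging for λ:
hc/λ = KE_max + φ
λ = hc/(KE_max + φ)

Required photon energy:
E_photon = KE_max + φ = 2.16 + 3.15 = 5.31 eV

Required wavelength:
λ = hc/E_photon = (6.626×10⁻³⁴)(3×10⁸) / (5.31 × 1.602×10⁻¹⁹)
λ = 233.49 nm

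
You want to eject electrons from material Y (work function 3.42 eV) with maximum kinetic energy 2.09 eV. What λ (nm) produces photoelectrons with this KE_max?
225.02 nm

From Einstein's equation: KE_max = hc/λ - φ

Rearranging for λ:
hc/λ = KE_max + φ
λ = hc/(KE_max + φ)

Required photon energy:
E_photon = KE_max + φ = 2.09 + 3.42 = 5.51 eV

Required wavelength:
λ = hc/E_photon = (6.626×10⁻³⁴)(3×10⁸) / (5.51 × 1.602×10⁻¹⁹)
λ = 225.02 nm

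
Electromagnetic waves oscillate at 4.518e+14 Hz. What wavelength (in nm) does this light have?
663.55 nm

Using the wave equation: c = fλ

Solving for wavelength:
λ = c/f = (3×10⁸ m/s) / (4.518e+14 Hz)
λ = 663.55 nm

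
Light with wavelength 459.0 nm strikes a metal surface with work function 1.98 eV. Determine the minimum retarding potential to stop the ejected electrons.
0.7212 V

The stopping potential V_s satisfies: eV_s = KE_max

First, find KE_max using Einstein's equation:
E_photon = hc/λ = 2.7012 eV
KE_max = E_photon - φ = 2.7012 - 1.98 = 0.7212 eV

Since eV_s = KE_max:
V_s = KE_max/e = 0.7212 V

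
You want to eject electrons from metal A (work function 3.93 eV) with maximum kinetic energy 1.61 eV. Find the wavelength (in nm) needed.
223.80 nm

From Einstein's equation: KE_max = hc/λ - φ

Rearranging for λ:
hc/λ = KE_max + φ
λ = hc/(KE_max + φ)

Required photon energy:
E_photon = KE_max + φ = 1.61 + 3.93 = 5.54 eV

Required wavelength:
λ = hc/E_photon = (6.626×10⁻³⁴)(3×10⁸) / (5.54 × 1.602×10⁻¹⁹)
λ = 223.80 nm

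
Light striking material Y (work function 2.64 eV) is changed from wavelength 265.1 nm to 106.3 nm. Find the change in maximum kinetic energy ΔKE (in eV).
6.9867 eV

Using Einstein's equation: KE_max = hc/λ - φ

For λ₁ = 265.1 nm:
KE₁ = hc/λ₁ - φ = 4.6769 - 2.64 = 2.0369 eV

For λ₂ = 106.3 nm:
KE₂ = hc/λ₂ - φ = 11.6636 - 2.64 = 9.0236 eV

Change in KE:
ΔKE = KE₂ - KE₁ = 9.0236 - 2.0369 = 6.9867 eV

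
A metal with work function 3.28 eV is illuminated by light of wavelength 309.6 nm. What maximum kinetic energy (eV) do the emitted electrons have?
0.7247 eV

Using Einstein's photoelectric equation: KE_max = hf - φ = hc/λ - φ

First, calculate the photon energy:
E_photon = hc/λ = (6.626×10⁻³⁴ J·s)(3×10⁸ m/s) / (309.6×10⁻⁹ m)
E_photon = 4.0047 eV

Then, the maximum kinetic energy:
KE_max = E_photon - φ = 4.0047 eV - 3.28 eV = 0.7247 eV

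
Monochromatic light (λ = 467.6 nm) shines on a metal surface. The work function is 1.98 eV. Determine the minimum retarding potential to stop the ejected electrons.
0.6715 V

The stopping potential V_s satisfies: eV_s = KE_max

First, find KE_max using Einstein's equation:
E_photon = hc/λ = 2.6515 eV
KE_max = E_photon - φ = 2.6515 - 1.98 = 0.6715 eV

Since eV_s = KE_max:
V_s = KE_max/e = 0.6715 V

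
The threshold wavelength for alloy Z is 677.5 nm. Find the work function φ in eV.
1.83 eV

At the threshold wavelength, photon energy equals work function:
φ = hc/λ₀

Calculating:
φ = (6.626×10⁻³⁴ J·s)(3×10⁸ m/s) / (677.5×10⁻⁹ m)
φ = 1.83 eV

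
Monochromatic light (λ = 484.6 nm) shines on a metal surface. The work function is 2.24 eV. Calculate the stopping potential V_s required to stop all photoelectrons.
0.3185 V

The stopping potential V_s satisfies: eV_s = KE_max

First, find KE_max using Einstein's equation:
E_photon = hc/λ = 2.5585 eV
KE_max = E_photon - φ = 2.5585 - 2.24 = 0.3185 eV

Since eV_s = KE_max:
V_s = KE_max/e = 0.3185 V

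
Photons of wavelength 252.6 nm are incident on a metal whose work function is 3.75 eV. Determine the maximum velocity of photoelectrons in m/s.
6.3832e+05 m/s

First, find the maximum kinetic energy:
E_photon = hc/λ = 4.9083 eV
KE_max = E_photon - φ = 4.9083 - 3.75 = 1.1583 eV

Convert to Joules: KE_max = 1.1583 × 1.602×10⁻¹⁹ J = 1.8558e-19 J

Then use KE = ½mv² to find velocity:
v = √(2·KE/m) = √(2 × 1.8558e-19 J / 9.109e-31 kg)
v = 6.3832e+05 m/s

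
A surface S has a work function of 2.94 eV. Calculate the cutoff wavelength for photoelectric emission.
421.71 nm

The threshold wavelength is when the photon energy equals the work function:
hc/λ₀ = φ

Solving for λ₀:
λ₀ = hc/φ = (6.626×10⁻³⁴ J·s)(3×10⁸ m/s) / (2.94 eV × 1.602×10⁻¹⁹ J/eV)
λ₀ = 421.71 nm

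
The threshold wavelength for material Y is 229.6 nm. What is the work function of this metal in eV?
5.40 eV

At the threshold wavelength, photon energy equals work function:
φ = hc/λ₀

Calculating:
φ = (6.626×10⁻³⁴ J·s)(3×10⁸ m/s) / (229.6×10⁻⁹ m)
φ = 5.40 eV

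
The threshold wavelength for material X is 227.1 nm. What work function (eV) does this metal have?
5.46 eV

At the threshold wavelength, photon energy equals work function:
φ = hc/λ₀

Calculating:
φ = (6.626×10⁻³⁴ J·s)(3×10⁸ m/s) / (227.1×10⁻⁹ m)
φ = 5.46 eV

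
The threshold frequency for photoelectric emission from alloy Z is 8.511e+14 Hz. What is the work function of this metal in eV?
3.52 eV

At the threshold frequency, photon energy equals work function:
φ = hf₀

Calculating:
φ = (6.626×10⁻³⁴ J·s)(8.511e+14 Hz)
φ = 3.52 eV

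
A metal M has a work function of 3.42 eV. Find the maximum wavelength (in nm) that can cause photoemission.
362.53 nm

The threshold wavelength is when the photon energy equals the work function:
hc/λ₀ = φ

Solving for λ₀:
λ₀ = hc/φ = (6.626×10⁻³⁴ J·s)(3×10⁸ m/s) / (3.42 eV × 1.602×10⁻¹⁹ J/eV)
λ₀ = 362.53 nm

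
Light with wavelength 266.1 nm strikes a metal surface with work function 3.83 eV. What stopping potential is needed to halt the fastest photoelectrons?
0.8293 V

The stopping potential V_s satisfies: eV_s = KE_max

First, find KE_max using Einstein's equation:
E_photon = hc/λ = 4.6593 eV
KE_max = E_photon - φ = 4.6593 - 3.83 = 0.8293 eV

Since eV_s = KE_max:
V_s = KE_max/e = 0.8293 V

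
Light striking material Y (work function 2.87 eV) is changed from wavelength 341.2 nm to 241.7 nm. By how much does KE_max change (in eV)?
1.4959 eV

Using Einstein's equation: KE_max = hc/λ - φ

For λ₁ = 341.2 nm:
KE₁ = hc/λ₁ - φ = 3.6338 - 2.87 = 0.7638 eV

For λ₂ = 241.7 nm:
KE₂ = hc/λ₂ - φ = 5.1297 - 2.87 = 2.2597 eV

Change in KE:
ΔKE = KE₂ - KE₁ = 2.2597 - 0.7638 = 1.4959 eV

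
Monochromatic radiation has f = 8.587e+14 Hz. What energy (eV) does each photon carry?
3.5513 eV

Using E = hf:

E = hf = (6.626×10⁻³⁴ J·s)(8.587e+14 Hz)
E = 3.5513 eV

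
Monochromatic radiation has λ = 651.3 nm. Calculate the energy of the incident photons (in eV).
1.9036 eV

Using E = hf = hc/λ:

E = hc/λ = (6.626×10⁻³⁴ J·s)(3×10⁸ m/s) / (651.3×10⁻⁹ m)
E = 1.9036 eV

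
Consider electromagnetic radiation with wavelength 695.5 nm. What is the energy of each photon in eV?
1.7827 eV

Using E = hf = hc/λ:

E = hc/λ = (6.626×10⁻³⁴ J·s)(3×10⁸ m/s) / (695.5×10⁻⁹ m)
E = 1.7827 eV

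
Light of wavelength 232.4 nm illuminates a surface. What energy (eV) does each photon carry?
5.3349 eV

Using E = hf = hc/λ:

E = hc/λ = (6.626×10⁻³⁴ J·s)(3×10⁸ m/s) / (232.4×10⁻⁹ m)
E = 5.3349 eV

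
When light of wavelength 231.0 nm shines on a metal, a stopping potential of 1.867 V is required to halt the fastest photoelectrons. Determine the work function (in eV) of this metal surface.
3.50 eV

The stopping potential gives the maximum kinetic energy: KE_max = eV_s = 1.867 eV

From Einstein's photoelectric equation: KE_max = hc/λ - φ
Rearranging: φ = hc/λ - KE_max

Calculate photon energy:
E_photon = hc/λ = (6.626×10⁻³⁴ J·s)(3×10⁸ m/s) / (231.0×10⁻⁹ m) = 5.3673 eV

Therefore:
φ = 5.3673 - 1.867 = 3.50 eV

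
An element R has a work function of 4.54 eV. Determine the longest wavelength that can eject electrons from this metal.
273.09 nm

The threshold wavelength is when the photon energy equals the work function:
hc/λ₀ = φ

Solving for λ₀:
λ₀ = hc/φ = (6.626×10⁻³⁴ J·s)(3×10⁸ m/s) / (4.54 eV × 1.602×10⁻¹⁹ J/eV)
λ₀ = 273.09 nm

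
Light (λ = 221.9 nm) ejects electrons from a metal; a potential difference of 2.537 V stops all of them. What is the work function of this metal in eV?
3.05 eV

The stopping potential gives the maximum kinetic energy: KE_max = eV_s = 2.537 eV

From Einstein's photoelectric equation: KE_max = hc/λ - φ
Rearranging: φ = hc/λ - KE_max

Calculate photon energy:
E_photon = hc/λ = (6.626×10⁻³⁴ J·s)(3×10⁸ m/s) / (221.9×10⁻⁹ m) = 5.5874 eV

Therefore:
φ = 5.5874 - 2.537 = 3.05 eV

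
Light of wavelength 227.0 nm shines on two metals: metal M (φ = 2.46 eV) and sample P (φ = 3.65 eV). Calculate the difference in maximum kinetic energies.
1.1900 eV

Using KE_max = hc/λ - φ for each metal:

Photon energy: E = hc/λ = 5.4619 eV

For metal M (φ₁ = 2.46 eV):
KE₁ = E - φ₁ = 5.4619 - 2.46 = 3.0019 eV

For sample P (φ₂ = 3.65 eV):
KE₂ = E - φ₂ = 5.4619 - 3.65 = 1.8119 eV

Difference:
ΔKE = KE₁ - KE₂ = 3.0019 - 1.8119 = 1.1900 eV

Note: The difference equals the difference in work functions: 3.65 - 2.46 = 1.19 eV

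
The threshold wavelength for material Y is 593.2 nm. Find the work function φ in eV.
2.09 eV

At the threshold wavelength, photon energy equals work function:
φ = hc/λ₀

Calculating:
φ = (6.626×10⁻³⁴ J·s)(3×10⁸ m/s) / (593.2×10⁻⁹ m)
φ = 2.09 eV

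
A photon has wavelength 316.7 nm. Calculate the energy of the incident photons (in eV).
3.9149 eV

Using E = hf = hc/λ:

E = hc/λ = (6.626×10⁻³⁴ J·s)(3×10⁸ m/s) / (316.7×10⁻⁹ m)
E = 3.9149 eV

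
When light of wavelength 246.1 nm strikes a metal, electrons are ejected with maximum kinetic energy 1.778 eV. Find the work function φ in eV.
3.26 eV

From Einstein's photoelectric equation: KE_max = hf - φ = hc/λ - φ

Rearranging for φ:
φ = hc/λ - KE_max

Calculate photon energy:
E_photon = hc/λ = 5.0380 eV

Therefore:
φ = 5.0380 - 1.778 = 3.26 eV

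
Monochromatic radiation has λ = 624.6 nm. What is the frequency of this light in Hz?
4.7998e+14 Hz

Using the wave equation: c = fλ

Solving for frequency:
f = c/λ = (3×10⁸ m/s) / (624.6×10⁻⁹ m)
f = 4.7998e+14 Hz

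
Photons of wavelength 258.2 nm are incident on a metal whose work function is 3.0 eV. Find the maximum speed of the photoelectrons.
7.9614e+05 m/s

First, find the maximum kinetic energy:
E_photon = hc/λ = 4.8019 eV
KE_max = E_photon - φ = 4.8019 - 3.0 = 1.8019 eV

Convert to Joules: KE_max = 1.8019 × 1.602×10⁻¹⁹ J = 2.8869e-19 J

Then use KE = ½mv² to find velocity:
v = √(2·KE/m) = √(2 × 2.8869e-19 J / 9.109e-31 kg)
v = 7.9614e+05 m/s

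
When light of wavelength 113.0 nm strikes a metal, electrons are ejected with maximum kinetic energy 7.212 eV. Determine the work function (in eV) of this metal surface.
3.76 eV

From Einstein's photoelectric equation: KE_max = hf - φ = hc/λ - φ

Rearranging for φ:
φ = hc/λ - KE_max

Calculate photon energy:
E_photon = hc/λ = 10.9721 eV

Therefore:
φ = 10.9721 - 7.212 = 3.76 eV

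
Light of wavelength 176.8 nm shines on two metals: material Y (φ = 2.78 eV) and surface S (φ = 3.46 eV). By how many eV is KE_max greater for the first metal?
0.6800 eV

Using KE_max = hc/λ - φ for each metal:

Photon energy: E = hc/λ = 7.0127 eV

For material Y (φ₁ = 2.78 eV):
KE₁ = E - φ₁ = 7.0127 - 2.78 = 4.2327 eV

For surface S (φ₂ = 3.46 eV):
KE₂ = E - φ₂ = 7.0127 - 3.46 = 3.5527 eV

Difference:
ΔKE = KE₁ - KE₂ = 4.2327 - 3.5527 = 0.6800 eV

Note: The difference equals the difference in work functions: 3.46 - 2.78 = 0.68 eV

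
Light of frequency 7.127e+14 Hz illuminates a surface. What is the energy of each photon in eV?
2.9475 eV

Using E = hf:

E = hf = (6.626×10⁻³⁴ J·s)(7.127e+14 Hz)
E = 2.9475 eV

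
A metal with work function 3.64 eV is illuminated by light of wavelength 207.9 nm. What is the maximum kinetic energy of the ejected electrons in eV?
2.3236 eV

Using Einstein's photoelectric equation: KE_max = hf - φ = hc/λ - φ

First, calculate the photon energy:
E_photon = hc/λ = (6.626×10⁻³⁴ J·s)(3×10⁸ m/s) / (207.9×10⁻⁹ m)
E_photon = 5.9636 eV

Then, the maximum kinetic energy:
KE_max = E_photon - φ = 5.9636 eV - 3.64 eV = 2.3236 eV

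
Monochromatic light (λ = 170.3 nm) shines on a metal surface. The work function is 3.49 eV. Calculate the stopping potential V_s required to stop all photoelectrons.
3.7903 V

The stopping potential V_s satisfies: eV_s = KE_max

First, find KE_max using Einstein's equation:
E_photon = hc/λ = 7.2803 eV
KE_max = E_photon - φ = 7.2803 - 3.49 = 3.7903 eV

Since eV_s = KE_max:
V_s = KE_max/e = 3.7903 V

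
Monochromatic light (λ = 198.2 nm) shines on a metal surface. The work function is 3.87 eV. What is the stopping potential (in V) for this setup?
2.3855 V

The stopping potential V_s satisfies: eV_s = KE_max

First, find KE_max using Einstein's equation:
E_photon = hc/λ = 6.2555 eV
KE_max = E_photon - φ = 6.2555 - 3.87 = 2.3855 eV

Since eV_s = KE_max:
V_s = KE_max/e = 2.3855 V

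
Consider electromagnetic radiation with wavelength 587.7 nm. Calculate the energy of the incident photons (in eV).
2.1097 eV

Using E = hf = hc/λ:

E = hc/λ = (6.626×10⁻³⁴ J·s)(3×10⁸ m/s) / (587.7×10⁻⁹ m)
E = 2.1097 eV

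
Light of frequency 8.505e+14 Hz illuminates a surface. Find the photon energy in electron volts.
3.5174 eV

Using E = hf:

E = hf = (6.626×10⁻³⁴ J·s)(8.505e+14 Hz)
E = 3.5174 eV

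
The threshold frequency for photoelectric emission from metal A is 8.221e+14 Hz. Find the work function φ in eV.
3.40 eV

At the threshold frequency, photon energy equals work function:
φ = hf₀

Calculating:
φ = (6.626×10⁻³⁴ J·s)(8.221e+14 Hz)
φ = 3.40 eV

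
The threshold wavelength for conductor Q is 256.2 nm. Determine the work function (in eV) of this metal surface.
4.84 eV

At the threshold wavelength, photon energy equals work function:
φ = hc/λ₀

Calculating:
φ = (6.626×10⁻³⁴ J·s)(3×10⁸ m/s) / (256.2×10⁻⁹ m)
φ = 4.84 eV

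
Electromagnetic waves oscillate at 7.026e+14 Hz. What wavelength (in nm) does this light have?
426.69 nm

Using the wave equation: c = fλ

Solving for wavelength:
λ = c/f = (3×10⁸ m/s) / (7.026e+14 Hz)
λ = 426.69 nm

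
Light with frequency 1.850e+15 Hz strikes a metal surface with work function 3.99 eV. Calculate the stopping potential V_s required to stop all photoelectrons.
3.6610 V

The stopping potential V_s satisfies: eV_s = KE_max

First, find KE_max using Einstein's equation:
E_photon = hf = (6.626×10⁻³⁴ J·s)(1.850e+15 Hz) = 7.6510 eV
KE_max = E_photon - φ = 7.6510 - 3.99 = 3.6610 eV

Since eV_s = KE_max:
V_s = KE_max/e = 3.6610 V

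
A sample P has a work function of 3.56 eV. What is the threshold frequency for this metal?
8.6080e+14 Hz

The threshold frequency is when the photon energy equals the work function:
hf₀ = φ

Solving for f₀:
f₀ = φ/h = (3.56 eV × 1.602×10⁻¹⁹ J/eV) / (6.626×10⁻³⁴ J·s)
f₀ = 8.6080e+14 Hz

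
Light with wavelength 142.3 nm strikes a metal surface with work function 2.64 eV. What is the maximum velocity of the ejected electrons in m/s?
1.4616e+06 m/s

First, find the maximum kinetic energy:
E_photon = hc/λ = 8.7129 eV
KE_max = E_photon - φ = 8.7129 - 2.64 = 6.0729 eV

Convert to Joules: KE_max = 6.0729 × 1.602×10⁻¹⁹ J = 9.7298e-19 J

Then use KE = ½mv² to find velocity:
v = √(2·KE/m) = √(2 × 9.7298e-19 J / 9.109e-31 kg)
v = 1.4616e+06 m/s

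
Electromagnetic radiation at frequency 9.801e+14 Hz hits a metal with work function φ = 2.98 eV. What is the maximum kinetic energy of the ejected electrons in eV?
1.0734 eV

Using Einstein's photoelectric equation: KE_max = hf - φ

First, calculate the photon energy:
E_photon = hf = (6.626×10⁻³⁴ J·s)(9.801e+14 Hz)
E_photon = 4.0534 eV

Then, the maximum kinetic energy:
KE_max = E_photon - φ = 4.0534 eV - 2.98 eV = 1.0734 eV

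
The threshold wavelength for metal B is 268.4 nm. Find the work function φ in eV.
4.62 eV

At the threshold wavelength, photon energy equals work function:
φ = hc/λ₀

Calculating:
φ = (6.626×10⁻³⁴ J·s)(3×10⁸ m/s) / (268.4×10⁻⁹ m)
φ = 4.62 eV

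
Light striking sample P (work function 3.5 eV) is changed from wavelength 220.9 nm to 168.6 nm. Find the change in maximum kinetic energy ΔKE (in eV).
1.7411 eV

Using Einstein's equation: KE_max = hc/λ - φ

For λ₁ = 220.9 nm:
KE₁ = hc/λ₁ - φ = 5.6127 - 3.5 = 2.1127 eV

For λ₂ = 168.6 nm:
KE₂ = hc/λ₂ - φ = 7.3537 - 3.5 = 3.8537 eV

Change in KE:
ΔKE = KE₂ - KE₁ = 3.8537 - 2.1127 = 1.7411 eV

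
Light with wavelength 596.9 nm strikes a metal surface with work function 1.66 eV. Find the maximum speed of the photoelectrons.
3.8306e+05 m/s

First, find the maximum kinetic energy:
E_photon = hc/λ = 2.0771 eV
KE_max = E_photon - φ = 2.0771 - 1.66 = 0.4171 eV

Convert to Joules: KE_max = 0.4171 × 1.602×10⁻¹⁹ J = 6.6832e-20 J

Then use KE = ½mv² to find velocity:
v = √(2·KE/m) = √(2 × 6.6832e-20 J / 9.109e-31 kg)
v = 3.8306e+05 m/s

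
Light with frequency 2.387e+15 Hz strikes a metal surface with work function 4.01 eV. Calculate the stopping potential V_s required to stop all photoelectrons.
5.8618 V

The stopping potential V_s satisfies: eV_s = KE_max

First, find KE_max using Einstein's equation:
E_photon = hf = (6.626×10⁻³⁴ J·s)(2.387e+15 Hz) = 9.8718 eV
KE_max = E_photon - φ = 9.8718 - 4.01 = 5.8618 eV

Since eV_s = KE_max:
V_s = KE_max/e = 5.8618 V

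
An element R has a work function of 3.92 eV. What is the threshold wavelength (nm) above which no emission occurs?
316.29 nm

The threshold wavelength is when the photon energy equals the work function:
hc/λ₀ = φ

Solving for λ₀:
λ₀ = hc/φ = (6.626×10⁻³⁴ J·s)(3×10⁸ m/s) / (3.92 eV × 1.602×10⁻¹⁹ J/eV)
λ₀ = 316.29 nm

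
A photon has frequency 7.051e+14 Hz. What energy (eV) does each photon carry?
2.9161 eV

Using E = hf:

E = hf = (6.626×10⁻³⁴ J·s)(7.051e+14 Hz)
E = 2.9161 eV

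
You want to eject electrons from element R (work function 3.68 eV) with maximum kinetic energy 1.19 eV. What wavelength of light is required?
254.59 nm

From Einstein's equation: KE_max = hc/λ - φ

Rearranging for λ:
hc/λ = KE_max + φ
λ = hc/(KE_max + φ)

Required photon energy:
E_photon = KE_max + φ = 1.19 + 3.68 = 4.87 eV

Required wavelength:
λ = hc/E_photon = (6.626×10⁻³⁴)(3×10⁸) / (4.87 × 1.602×10⁻¹⁹)
λ = 254.59 nm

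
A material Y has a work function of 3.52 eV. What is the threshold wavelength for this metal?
352.23 nm

The threshold wavelength is when the photon energy equals the work function:
hc/λ₀ = φ

Solving for λ₀:
λ₀ = hc/φ = (6.626×10⁻³⁴ J·s)(3×10⁸ m/s) / (3.52 eV × 1.602×10⁻¹⁹ J/eV)
λ₀ = 352.23 nm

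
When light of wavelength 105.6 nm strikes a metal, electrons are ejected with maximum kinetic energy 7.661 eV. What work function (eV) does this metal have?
4.08 eV

From Einstein's photoelectric equation: KE_max = hf - φ = hc/λ - φ

Rearranging for φ:
φ = hc/λ - KE_max

Calculate photon energy:
E_photon = hc/λ = 11.7409 eV

Therefore:
φ = 11.7409 - 7.661 = 4.08 eV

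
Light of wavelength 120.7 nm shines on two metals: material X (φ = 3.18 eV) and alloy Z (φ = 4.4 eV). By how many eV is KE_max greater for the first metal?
1.2200 eV

Using KE_max = hc/λ - φ for each metal:

Photon energy: E = hc/λ = 10.2721 eV

For material X (φ₁ = 3.18 eV):
KE₁ = E - φ₁ = 10.2721 - 3.18 = 7.0921 eV

For alloy Z (φ₂ = 4.4 eV):
KE₂ = E - φ₂ = 10.2721 - 4.4 = 5.8721 eV

Difference:
ΔKE = KE₁ - KE₂ = 7.0921 - 5.8721 = 1.2200 eV

Note: The difference equals the difference in work functions: 4.4 - 3.18 = 1.22 eV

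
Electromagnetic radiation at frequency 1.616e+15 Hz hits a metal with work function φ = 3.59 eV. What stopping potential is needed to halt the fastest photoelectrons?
3.0932 V

The stopping potential V_s satisfies: eV_s = KE_max

First, find KE_max using Einstein's equation:
E_photon = hf = (6.626×10⁻³⁴ J·s)(1.616e+15 Hz) = 6.6832 eV
KE_max = E_photon - φ = 6.6832 - 3.59 = 3.0932 eV

Since eV_s = KE_max:
V_s = KE_max/e = 3.0932 V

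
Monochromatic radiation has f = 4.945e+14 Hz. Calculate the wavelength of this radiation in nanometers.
606.25 nm

Using the wave equation: c = fλ

Solving for wavelength:
λ = c/f = (3×10⁸ m/s) / (4.945e+14 Hz)
λ = 606.25 nm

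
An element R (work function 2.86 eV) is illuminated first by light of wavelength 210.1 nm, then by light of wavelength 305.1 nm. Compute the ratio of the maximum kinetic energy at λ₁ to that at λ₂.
2.5265

Using Einstein's equation: KE_max = hc/λ - φ

For λ₁ = 210.1 nm:
E₁ = hc/λ₁ = 5.9012 eV
KE₁ = E₁ - φ = 5.9012 - 2.86 = 3.0412 eV

For λ₂ = 305.1 nm:
E₂ = hc/λ₂ = 4.0637 eV
KE₂ = E₂ - φ = 4.0637 - 2.86 = 1.2037 eV

Ratio: KE₁/KE₂ = 3.0412/1.2037 = 2.5265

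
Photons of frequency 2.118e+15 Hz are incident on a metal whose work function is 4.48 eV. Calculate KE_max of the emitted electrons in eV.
4.2793 eV

Using Einstein's photoelectric equation: KE_max = hf - φ

First, calculate the photon energy:
E_photon = hf = (6.626×10⁻³⁴ J·s)(2.118e+15 Hz)
E_photon = 8.7593 eV

Then, the maximum kinetic energy:
KE_max = E_photon - φ = 8.7593 eV - 4.48 eV = 4.2793 eV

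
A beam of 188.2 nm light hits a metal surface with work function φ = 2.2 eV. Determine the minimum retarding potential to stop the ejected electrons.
4.3879 V

The stopping potential V_s satisfies: eV_s = KE_max

First, find KE_max using Einstein's equation:
E_photon = hc/λ = 6.5879 eV
KE_max = E_photon - φ = 6.5879 - 2.2 = 4.3879 eV

Since eV_s = KE_max:
V_s = KE_max/e = 4.3879 V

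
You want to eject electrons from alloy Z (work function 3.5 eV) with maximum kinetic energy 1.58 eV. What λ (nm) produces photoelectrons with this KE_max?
244.06 nm

From Einstein's equation: KE_max = hc/λ - φ

Rearranging for λ:
hc/λ = KE_max + φ
λ = hc/(KE_max + φ)

Required photon energy:
E_photon = KE_max + φ = 1.58 + 3.5 = 5.08 eV

Required wavelength:
λ = hc/E_photon = (6.626×10⁻³⁴)(3×10⁸) / (5.08 × 1.602×10⁻¹⁹)
λ = 244.06 nm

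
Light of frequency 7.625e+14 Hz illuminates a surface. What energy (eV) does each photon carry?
3.1534 eV

Using E = hf:

E = hf = (6.626×10⁻³⁴ J·s)(7.625e+14 Hz)
E = 3.1534 eV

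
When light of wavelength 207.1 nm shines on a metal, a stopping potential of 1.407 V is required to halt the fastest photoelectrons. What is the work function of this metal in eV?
4.58 eV

The stopping potential gives the maximum kinetic energy: KE_max = eV_s = 1.407 eV

From Einstein's photoelectric equation: KE_max = hc/λ - φ
Rearranging: φ = hc/λ - KE_max

Calculate photon energy:
E_photon = hc/λ = (6.626×10⁻³⁴ J·s)(3×10⁸ m/s) / (207.1×10⁻⁹ m) = 5.9867 eV

Therefore:
φ = 5.9867 - 1.407 = 4.58 eV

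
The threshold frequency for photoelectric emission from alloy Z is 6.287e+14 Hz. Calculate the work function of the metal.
2.60 eV

At the threshold frequency, photon energy equals work function:
φ = hf₀

Calculating:
φ = (6.626×10⁻³⁴ J·s)(6.287e+14 Hz)
φ = 2.60 eV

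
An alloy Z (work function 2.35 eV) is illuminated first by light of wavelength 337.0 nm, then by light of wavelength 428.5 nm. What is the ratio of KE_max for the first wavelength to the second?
2.4456

Using Einstein's equation: KE_max = hc/λ - φ

For λ₁ = 337.0 nm:
E₁ = hc/λ₁ = 3.6791 eV
KE₁ = E₁ - φ = 3.6791 - 2.35 = 1.3291 eV

For λ₂ = 428.5 nm:
E₂ = hc/λ₂ = 2.8934 eV
KE₂ = E₂ - φ = 2.8934 - 2.35 = 0.5434 eV

Ratio: KE₁/KE₂ = 1.3291/0.5434 = 2.4456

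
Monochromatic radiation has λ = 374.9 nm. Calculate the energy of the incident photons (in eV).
3.3071 eV

Using E = hf = hc/λ:

E = hc/λ = (6.626×10⁻³⁴ J·s)(3×10⁸ m/s) / (374.9×10⁻⁹ m)
E = 3.3071 eV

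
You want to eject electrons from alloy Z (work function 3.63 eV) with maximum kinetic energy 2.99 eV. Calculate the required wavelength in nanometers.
187.29 nm

From Einstein's equation: KE_max = hc/λ - φ

Rearranging for λ:
hc/λ = KE_max + φ
λ = hc/(KE_max + φ)

Required photon energy:
E_photon = KE_max + φ = 2.99 + 3.63 = 6.62 eV

Required wavelength:
λ = hc/E_photon = (6.626×10⁻³⁴)(3×10⁸) / (6.62 × 1.602×10⁻¹⁹)
λ = 187.29 nm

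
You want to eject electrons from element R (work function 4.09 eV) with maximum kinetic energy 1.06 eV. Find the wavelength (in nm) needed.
240.75 nm

From Einstein's equation: KE_max = hc/λ - φ

Rearranging for λ:
hc/λ = KE_max + φ
λ = hc/(KE_max + φ)

Required photon energy:
E_photon = KE_max + φ = 1.06 + 4.09 = 5.15 eV

Required wavelength:
λ = hc/E_photon = (6.626×10⁻³⁴)(3×10⁸) / (5.15 × 1.602×10⁻¹⁹)
λ = 240.75 nm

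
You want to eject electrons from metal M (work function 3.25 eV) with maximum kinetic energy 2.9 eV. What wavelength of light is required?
201.60 nm

From Einstein's equation: KE_max = hc/λ - φ

Rearranging for λ:
hc/λ = KE_max + φ
λ = hc/(KE_max + φ)

Required photon energy:
E_photon = KE_max + φ = 2.9 + 3.25 = 6.15 eV

Required wavelength:
λ = hc/E_photon = (6.626×10⁻³⁴)(3×10⁸) / (6.15 × 1.602×10⁻¹⁹)
λ = 201.60 nm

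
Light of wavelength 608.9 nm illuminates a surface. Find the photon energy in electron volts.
2.0362 eV

Using E = hf = hc/λ:

E = hc/λ = (6.626×10⁻³⁴ J·s)(3×10⁸ m/s) / (608.9×10⁻⁹ m)
E = 2.0362 eV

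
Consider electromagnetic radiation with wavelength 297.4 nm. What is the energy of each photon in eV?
4.1689 eV

Using E = hf = hc/λ:

E = hc/λ = (6.626×10⁻³⁴ J·s)(3×10⁸ m/s) / (297.4×10⁻⁹ m)
E = 4.1689 eV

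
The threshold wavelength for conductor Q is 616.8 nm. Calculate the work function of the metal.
2.01 eV

At the threshold wavelength, photon energy equals work function:
φ = hc/λ₀

Calculating:
φ = (6.626×10⁻³⁴ J·s)(3×10⁸ m/s) / (616.8×10⁻⁹ m)
φ = 2.01 eV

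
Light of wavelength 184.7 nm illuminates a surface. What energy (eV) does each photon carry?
6.7127 eV

Using E = hf = hc/λ:

E = hc/λ = (6.626×10⁻³⁴ J·s)(3×10⁸ m/s) / (184.7×10⁻⁹ m)
E = 6.7127 eV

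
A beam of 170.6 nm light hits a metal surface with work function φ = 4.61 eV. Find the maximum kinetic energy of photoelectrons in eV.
2.6575 eV

Using Einstein's photoelectric equation: KE_max = hf - φ = hc/λ - φ

First, calculate the photon energy:
E_photon = hc/λ = (6.626×10⁻³⁴ J·s)(3×10⁸ m/s) / (170.6×10⁻⁹ m)
E_photon = 7.2675 eV

Then, the maximum kinetic energy:
KE_max = E_photon - φ = 7.2675 eV - 4.61 eV = 2.6575 eV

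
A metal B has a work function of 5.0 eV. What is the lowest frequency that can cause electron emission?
1.2090e+15 Hz

The threshold frequency is when the photon energy equals the work function:
hf₀ = φ

Solving for f₀:
f₀ = φ/h = (5.0 eV × 1.602×10⁻¹⁹ J/eV) / (6.626×10⁻³⁴ J·s)
f₀ = 1.2090e+15 Hz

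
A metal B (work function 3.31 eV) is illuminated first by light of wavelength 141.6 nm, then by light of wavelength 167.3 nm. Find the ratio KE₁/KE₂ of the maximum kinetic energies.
1.3280

Using Einstein's equation: KE_max = hc/λ - φ

For λ₁ = 141.6 nm:
E₁ = hc/λ₁ = 8.7559 eV
KE₁ = E₁ - φ = 8.7559 - 3.31 = 5.4459 eV

For λ₂ = 167.3 nm:
E₂ = hc/λ₂ = 7.4109 eV
KE₂ = E₂ - φ = 7.4109 - 3.31 = 4.1009 eV

Ratio: KE₁/KE₂ = 5.4459/4.1009 = 1.3280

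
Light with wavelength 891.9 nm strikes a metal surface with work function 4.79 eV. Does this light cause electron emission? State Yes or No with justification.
No

For photoemission, the photon energy must exceed the work function.

Photon energy: E = hc/λ = 1.3901 eV
Work function: φ = 4.79 eV

Since E_photon (1.3901 eV) < φ (4.79 eV), photoemission will NOT occur.
The threshold wavelength is λ₀ = hc/φ = 258.8 nm.
Since 891.9 nm > 258.8 nm, the photons lack sufficient energy.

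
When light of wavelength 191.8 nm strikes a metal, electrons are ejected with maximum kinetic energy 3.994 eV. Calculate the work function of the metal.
2.47 eV

From Einstein's photoelectric equation: KE_max = hf - φ = hc/λ - φ

Rearranging for φ:
φ = hc/λ - KE_max

Calculate photon energy:
E_photon = hc/λ = 6.4642 eV

Therefore:
φ = 6.4642 - 3.994 = 2.47 eV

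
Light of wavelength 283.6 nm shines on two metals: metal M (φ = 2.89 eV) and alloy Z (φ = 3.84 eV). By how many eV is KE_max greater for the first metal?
0.9500 eV

Using KE_max = hc/λ - φ for each metal:

Photon energy: E = hc/λ = 4.3718 eV

For metal M (φ₁ = 2.89 eV):
KE₁ = E - φ₁ = 4.3718 - 2.89 = 1.4818 eV

For alloy Z (φ₂ = 3.84 eV):
KE₂ = E - φ₂ = 4.3718 - 3.84 = 0.5318 eV

Difference:
ΔKE = KE₁ - KE₂ = 1.4818 - 0.5318 = 0.9500 eV

Note: The difference equals the difference in work functions: 3.84 - 2.89 = 0.95 eV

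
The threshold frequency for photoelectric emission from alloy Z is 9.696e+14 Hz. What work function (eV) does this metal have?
4.01 eV

At the threshold frequency, photon energy equals work function:
φ = hf₀

Calculating:
φ = (6.626×10⁻³⁴ J·s)(9.696e+14 Hz)
φ = 4.01 eV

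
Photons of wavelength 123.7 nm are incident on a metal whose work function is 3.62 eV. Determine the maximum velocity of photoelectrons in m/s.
1.5008e+06 m/s

First, find the maximum kinetic energy:
E_photon = hc/λ = 10.0230 eV
KE_max = E_photon - φ = 10.0230 - 3.62 = 6.4030 eV

Convert to Joules: KE_max = 6.4030 × 1.602×10⁻¹⁹ J = 1.0259e-18 J

Then use KE = ½mv² to find velocity:
v = √(2·KE/m) = √(2 × 1.0259e-18 J / 9.109e-31 kg)
v = 1.5008e+06 m/s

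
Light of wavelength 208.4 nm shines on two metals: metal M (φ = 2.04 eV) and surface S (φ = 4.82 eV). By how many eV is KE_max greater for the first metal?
2.7800 eV

Using KE_max = hc/λ - φ for each metal:

Photon energy: E = hc/λ = 5.9493 eV

For metal M (φ₁ = 2.04 eV):
KE₁ = E - φ₁ = 5.9493 - 2.04 = 3.9093 eV

For surface S (φ₂ = 4.82 eV):
KE₂ = E - φ₂ = 5.9493 - 4.82 = 1.1293 eV

Difference:
ΔKE = KE₁ - KE₂ = 3.9093 - 1.1293 = 2.7800 eV

Note: The difference equals the difference in work functions: 4.82 - 2.04 = 2.78 eV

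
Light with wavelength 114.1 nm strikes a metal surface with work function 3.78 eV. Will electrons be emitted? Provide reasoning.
Yes

For photoemission, the photon energy must exceed the work function.

Photon energy: E = hc/λ = 10.8663 eV
Work function: φ = 3.78 eV

Since E_photon (10.8663 eV) > φ (3.78 eV), photoemission WILL occur.
The threshold wavelength is λ₀ = hc/φ = 328.0 nm.
Since 114.1 nm < 328.0 nm, the light has sufficient energy.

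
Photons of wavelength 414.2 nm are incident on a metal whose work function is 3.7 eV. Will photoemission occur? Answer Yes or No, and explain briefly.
No

For photoemission, the photon energy must exceed the work function.

Photon energy: E = hc/λ = 2.9933 eV
Work function: φ = 3.7 eV

Since E_photon (2.9933 eV) < φ (3.7 eV), photoemission will NOT occur.
The threshold wavelength is λ₀ = hc/φ = 335.1 nm.
Since 414.2 nm > 335.1 nm, the photons lack sufficient energy.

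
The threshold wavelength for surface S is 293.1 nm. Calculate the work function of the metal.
4.23 eV

At the threshold wavelength, photon energy equals work function:
φ = hc/λ₀

Calculating:
φ = (6.626×10⁻³⁴ J·s)(3×10⁸ m/s) / (293.1×10⁻⁹ m)
φ = 4.23 eV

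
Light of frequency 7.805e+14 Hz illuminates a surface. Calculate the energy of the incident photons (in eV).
3.2279 eV

Using E = hf:

E = hf = (6.626×10⁻³⁴ J·s)(7.805e+14 Hz)
E = 3.2279 eV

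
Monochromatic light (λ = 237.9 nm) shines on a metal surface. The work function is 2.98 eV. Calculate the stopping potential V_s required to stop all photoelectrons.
2.2316 V

The stopping potential V_s satisfies: eV_s = KE_max

First, find KE_max using Einstein's equation:
E_photon = hc/λ = 5.2116 eV
KE_max = E_photon - φ = 5.2116 - 2.98 = 2.2316 eV

Since eV_s = KE_max:
V_s = KE_max/e = 2.2316 V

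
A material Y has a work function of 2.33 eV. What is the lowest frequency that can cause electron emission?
5.6339e+14 Hz

The threshold frequency is when the photon energy equals the work function:
hf₀ = φ

Solving for f₀:
f₀ = φ/h = (2.33 eV × 1.602×10⁻¹⁹ J/eV) / (6.626×10⁻³⁴ J·s)
f₀ = 5.6339e+14 Hz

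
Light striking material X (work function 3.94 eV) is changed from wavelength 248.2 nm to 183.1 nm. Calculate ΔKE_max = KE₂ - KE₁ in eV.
1.7761 eV

Using Einstein's equation: KE_max = hc/λ - φ

For λ₁ = 248.2 nm:
KE₁ = hc/λ₁ - φ = 4.9953 - 3.94 = 1.0553 eV

For λ₂ = 183.1 nm:
KE₂ = hc/λ₂ - φ = 6.7714 - 3.94 = 2.8314 eV

Change in KE:
ΔKE = KE₂ - KE₁ = 2.8314 - 1.0553 = 1.7761 eV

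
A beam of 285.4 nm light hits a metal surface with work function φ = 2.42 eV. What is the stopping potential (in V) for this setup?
1.9242 V

The stopping potential V_s satisfies: eV_s = KE_max

First, find KE_max using Einstein's equation:
E_photon = hc/λ = 4.3442 eV
KE_max = E_photon - φ = 4.3442 - 2.42 = 1.9242 eV

Since eV_s = KE_max:
V_s = KE_max/e = 1.9242 V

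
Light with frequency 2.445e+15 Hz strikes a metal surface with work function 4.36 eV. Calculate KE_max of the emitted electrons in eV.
5.7517 eV

Using Einstein's photoelectric equation: KE_max = hf - φ

First, calculate the photon energy:
E_photon = hf = (6.626×10⁻³⁴ J·s)(2.445e+15 Hz)
E_photon = 10.1117 eV

Then, the maximum kinetic energy:
KE_max = E_photon - φ = 10.1117 eV - 4.36 eV = 5.7517 eV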